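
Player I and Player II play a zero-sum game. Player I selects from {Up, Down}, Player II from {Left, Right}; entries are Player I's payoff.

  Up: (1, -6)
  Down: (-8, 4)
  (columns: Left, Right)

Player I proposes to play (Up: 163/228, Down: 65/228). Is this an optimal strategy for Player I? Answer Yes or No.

Against Left this mix gives (163/228)·1 + (65/228)·(-8) = -119/76.
Against Right this mix gives (163/228)·(-6) + (65/228)·4 = -359/114.
Player II will play Right, holding Player I to -359/114. Shifting weight toward the row that does better against Right would raise this floor (the equalizing mix achieves -44/19 against both Right and Left), so the proposed strategy is not optimal.

No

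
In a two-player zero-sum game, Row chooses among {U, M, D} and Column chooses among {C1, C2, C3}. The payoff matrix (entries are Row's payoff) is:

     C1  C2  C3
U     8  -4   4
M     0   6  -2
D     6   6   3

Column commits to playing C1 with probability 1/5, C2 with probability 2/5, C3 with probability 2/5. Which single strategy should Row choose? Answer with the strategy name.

Expected payoff of U: (1/5)·8 + (2/5)·(-4) + (2/5)·4 = 8/5.
Expected payoff of M: (1/5)·0 + (2/5)·6 + (2/5)·(-2) = 8/5.
Expected payoff of D: (1/5)·6 + (2/5)·6 + (2/5)·3 = 24/5.
The largest is 24/5, so Row's best response is D.

D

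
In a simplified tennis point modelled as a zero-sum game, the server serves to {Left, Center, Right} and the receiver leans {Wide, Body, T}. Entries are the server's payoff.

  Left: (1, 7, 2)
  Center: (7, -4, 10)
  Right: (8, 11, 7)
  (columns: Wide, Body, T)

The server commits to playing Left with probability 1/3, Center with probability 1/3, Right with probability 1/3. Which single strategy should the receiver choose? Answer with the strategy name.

If the receiver plays Wide, the server's expected payoff is (1/3)·1 + (1/3)·7 + (1/3)·8 = 16/3.
If the receiver plays Body, the server's expected payoff is (1/3)·7 + (1/3)·(-4) + (1/3)·11 = 14/3.
If the receiver plays T, the server's expected payoff is (1/3)·2 + (1/3)·10 + (1/3)·7 = 19/3.
The receiver minimizes the server's payoff; the smallest is 14/3, so the best response is Body.

Body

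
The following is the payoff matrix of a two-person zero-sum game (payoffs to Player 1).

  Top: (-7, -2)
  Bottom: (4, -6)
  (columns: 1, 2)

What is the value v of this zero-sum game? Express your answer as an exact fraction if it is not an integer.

Row minima: Top → -7, Bottom → -6; maximin = -6.
Column maxima: 1 → 4, 2 → -2; minimax = -2.
-6 ≠ -2, so there is no saddle point; optimal play is mixed.
Let Player 1 play Top with probability p. Expected payoff against 1: (-7)p + 4(1−p) = −11p + 4; against 2: (-2)p + (-6)(1−p) = 4p − 6.
Setting these equal: −11p + 4 = 4p − 6 ⇒ −15p = -10 ⇒ p = 2/3, and the value is (-11)·(2/3) + 4 = -10/3.
For Player 2: with q = P(1), equating Top's and Bottom's payoffs gives −5q − 2 = 10q − 6 ⇒ q = 4/15.

-10/3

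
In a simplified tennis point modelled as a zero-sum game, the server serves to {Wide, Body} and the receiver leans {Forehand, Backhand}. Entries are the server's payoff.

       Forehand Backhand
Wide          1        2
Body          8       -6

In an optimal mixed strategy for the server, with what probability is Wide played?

Row minima: Wide → 1, Body → -6; maximin = 1.
Column maxima: Forehand → 8, Backhand → 2; minimax = 2.
1 ≠ 2, so there is no saddle point; optimal play is mixed.
Let the server play Wide with probability p. Expected payoff against Forehand: 1p + 8(1−p) = −7p + 8; against Backhand: 2p + (-6)(1−p) = 8p − 6.
Setting these equal: −7p + 8 = 8p − 6 ⇒ −15p = -14 ⇒ p = 14/15, and the value is (-7)·(14/15) + 8 = 22/15.
For the receiver: with q = P(Forehand), equating Wide's and Body's payoffs gives −q + 2 = 14q − 6 ⇒ q = 8/15.

14/15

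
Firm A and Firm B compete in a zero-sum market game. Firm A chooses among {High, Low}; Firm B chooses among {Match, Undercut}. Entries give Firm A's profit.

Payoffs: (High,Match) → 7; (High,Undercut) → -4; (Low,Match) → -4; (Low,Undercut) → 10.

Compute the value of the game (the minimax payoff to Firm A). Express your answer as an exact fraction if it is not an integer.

54/25

Row minima: High → -4, Low → -4; maximin = -4.
Column maxima: Match → 7, Undercut → 10; minimax = 7.
-4 ≠ 7, so there is no saddle point; optimal play is mixed.
Let Firm A play High with probability p. Expected payoff against Match: 7p + (-4)(1−p) = 11p − 4; against Undercut: (-4)p + 10(1−p) = −14p + 10.
Setting these equal: 11p − 4 = −14p + 10 ⇒ 25p = 14 ⇒ p = 14/25, and the value is (11)·(14/25) − 4 = 54/25.
For Firm B: with q = P(Match), equating High's and Low's payoffs gives 11q − 4 = −14q + 10 ⇒ q = 14/25.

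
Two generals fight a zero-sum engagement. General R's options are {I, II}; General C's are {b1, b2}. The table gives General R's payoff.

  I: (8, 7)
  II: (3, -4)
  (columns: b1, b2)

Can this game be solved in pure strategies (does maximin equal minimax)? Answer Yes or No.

Row minima: I → 7, II → -4; maximin = 7.
Column maxima: b1 → 8, b2 → 7; minimax = 7.
maximin = minimax = 7, so a saddle point exists.

Yes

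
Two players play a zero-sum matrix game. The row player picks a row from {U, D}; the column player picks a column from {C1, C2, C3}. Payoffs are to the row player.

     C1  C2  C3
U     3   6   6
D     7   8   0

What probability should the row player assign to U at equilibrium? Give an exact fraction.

7/10

Row minima: U → 3, D → 0; maximin = 3.
Column maxima: C1 → 7, C2 → 8, C3 → 6; minimax = 6.
3 ≠ 6, so there is no saddle point; optimal play is mixed.
C2 is strictly dominated by C1 (it gives the row player strictly more in every row), so the column player never plays it.
On the remaining 2×2 (U, D vs C1, C3):
Let the row player play U with probability p. Expected payoff against C1: 3p + 7(1−p) = −4p + 7; against C3: 6p + 0(1−p) = 6p.
Setting these equal: −4p + 7 = 6p ⇒ −10p = -7 ⇒ p = 7/10, and the value is (-4)·(7/10) + 7 = 21/5.
For the column player: with q = P(C1), equating U's and D's payoffs gives −3q + 6 = 7q ⇒ q = 3/5.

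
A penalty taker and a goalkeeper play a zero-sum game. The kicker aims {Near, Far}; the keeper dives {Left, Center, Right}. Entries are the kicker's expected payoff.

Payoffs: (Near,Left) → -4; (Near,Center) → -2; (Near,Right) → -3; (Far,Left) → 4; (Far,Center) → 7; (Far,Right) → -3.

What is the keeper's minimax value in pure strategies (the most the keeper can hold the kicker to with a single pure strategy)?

Column maxima: Left → 4, Center → 7, Right → -3.
The smallest of these is -3.

-3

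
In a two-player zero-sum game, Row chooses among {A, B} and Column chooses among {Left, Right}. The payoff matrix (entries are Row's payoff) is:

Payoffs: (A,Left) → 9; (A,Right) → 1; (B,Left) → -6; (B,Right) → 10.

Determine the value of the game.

Row minima: A → 1, B → -6; maximin = 1.
Column maxima: Left → 9, Right → 10; minimax = 9.
1 ≠ 9, so there is no saddle point; optimal play is mixed.
Let Row play A with probability p. Expected payoff against Left: 9p + (-6)(1−p) = 15p − 6; against Right: 1p + 10(1−p) = −9p + 10.
Setting these equal: 15p − 6 = −9p + 10 ⇒ 24p = 16 ⇒ p = 2/3, and the value is (15)·(2/3) − 6 = 4.
For Column: with q = P(Left), equating A's and B's payoffs gives 8q + 1 = −16q + 10 ⇒ q = 3/8.

4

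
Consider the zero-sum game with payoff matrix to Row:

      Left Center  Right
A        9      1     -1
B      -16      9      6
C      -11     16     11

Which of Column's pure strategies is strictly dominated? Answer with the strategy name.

Right holds Row's payoff strictly below Center in every row: -1 < 1, 6 < 9, 11 < 16.
So Center is strictly dominated for Column.

Center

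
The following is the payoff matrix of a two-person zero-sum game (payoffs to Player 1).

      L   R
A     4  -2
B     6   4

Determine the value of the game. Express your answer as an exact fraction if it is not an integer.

Row minima: A → -2, B → 4; maximin = 4.
Column maxima: L → 6, R → 4; minimax = 4.
Since maximin = minimax = 4, there is a saddle point and the value is 4.

4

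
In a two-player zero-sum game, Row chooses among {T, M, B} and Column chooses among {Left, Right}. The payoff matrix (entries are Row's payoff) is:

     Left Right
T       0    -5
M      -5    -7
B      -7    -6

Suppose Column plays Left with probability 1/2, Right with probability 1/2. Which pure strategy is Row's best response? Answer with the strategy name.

Expected payoff of T: (1/2)·0 + (1/2)·(-5) = -5/2.
Expected payoff of M: (1/2)·(-5) + (1/2)·(-7) = -6.
Expected payoff of B: (1/2)·(-7) + (1/2)·(-6) = -13/2.
The largest is -5/2, so Row's best response is T.

T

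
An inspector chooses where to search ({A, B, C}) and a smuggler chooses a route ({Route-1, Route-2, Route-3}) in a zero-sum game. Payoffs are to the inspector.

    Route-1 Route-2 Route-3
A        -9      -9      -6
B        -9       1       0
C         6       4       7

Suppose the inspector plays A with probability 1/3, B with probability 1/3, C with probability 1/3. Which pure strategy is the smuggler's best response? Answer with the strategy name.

Route-1

If the smuggler plays Route-1, the inspector's expected payoff is (1/3)·(-9) + (1/3)·(-9) + (1/3)·6 = -4.
If the smuggler plays Route-2, the inspector's expected payoff is (1/3)·(-9) + (1/3)·1 + (1/3)·4 = -4/3.
If the smuggler plays Route-3, the inspector's expected payoff is (1/3)·(-6) + (1/3)·0 + (1/3)·7 = 1/3.
The smuggler minimizes the inspector's payoff; the smallest is -4, so the best response is Route-1.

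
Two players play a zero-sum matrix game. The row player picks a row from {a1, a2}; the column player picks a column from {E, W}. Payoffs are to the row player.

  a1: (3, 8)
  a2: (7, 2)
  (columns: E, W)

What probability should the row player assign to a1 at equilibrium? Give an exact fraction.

Row minima: a1 → 3, a2 → 2; maximin = 3.
Column maxima: E → 7, W → 8; minimax = 7.
3 ≠ 7, so there is no saddle point; optimal play is mixed.
Let the row player play a1 with probability p. Expected payoff against E: 3p + 7(1−p) = −4p + 7; against W: 8p + 2(1−p) = 6p + 2.
Setting these equal: −4p + 7 = 6p + 2 ⇒ −10p = -5 ⇒ p = 1/2, and the value is (-4)·(1/2) + 7 = 5.
For the column player: with q = P(E), equating a1's and a2's payoffs gives −5q + 8 = 5q + 2 ⇒ q = 3/5.

1/2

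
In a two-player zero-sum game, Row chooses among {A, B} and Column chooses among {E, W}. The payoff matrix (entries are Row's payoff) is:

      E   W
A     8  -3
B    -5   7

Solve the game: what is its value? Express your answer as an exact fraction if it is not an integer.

Row minima: A → -3, B → -5; maximin = -3.
Column maxima: E → 8, W → 7; minimax = 7.
-3 ≠ 7, so there is no saddle point; optimal play is mixed.
Let Row play A with probability p. Expected payoff against E: 8p + (-5)(1−p) = 13p − 5; against W: (-3)p + 7(1−p) = −10p + 7.
Setting these equal: 13p − 5 = −10p + 7 ⇒ 23p = 12 ⇒ p = 12/23, and the value is (13)·(12/23) − 5 = 41/23.
For Column: with q = P(E), equating A's and B's payoffs gives 11q − 3 = −12q + 7 ⇒ q = 10/23.

41/23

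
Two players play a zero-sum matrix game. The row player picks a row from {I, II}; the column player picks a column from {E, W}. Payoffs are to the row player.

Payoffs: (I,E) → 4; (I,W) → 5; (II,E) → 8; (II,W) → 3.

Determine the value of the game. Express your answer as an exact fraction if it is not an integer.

14/3

Row minima: I → 4, II → 3; maximin = 4.
Column maxima: E → 8, W → 5; minimax = 5.
4 ≠ 5, so there is no saddle point; optimal play is mixed.
Let the row player play I with probability p. Expected payoff against E: 4p + 8(1−p) = −4p + 8; against W: 5p + 3(1−p) = 2p + 3.
Setting these equal: −4p + 8 = 2p + 3 ⇒ −6p = -5 ⇒ p = 5/6, and the value is (-4)·(5/6) + 8 = 14/3.
For the column player: with q = P(E), equating I's and II's payoffs gives −q + 5 = 5q + 3 ⇒ q = 1/3.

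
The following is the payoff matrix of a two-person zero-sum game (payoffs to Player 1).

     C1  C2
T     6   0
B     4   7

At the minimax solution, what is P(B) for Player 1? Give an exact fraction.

Row minima: T → 0, B → 4; maximin = 4.
Column maxima: C1 → 6, C2 → 7; minimax = 6.
4 ≠ 6, so there is no saddle point; optimal play is mixed.
Let Player 1 play T with probability p. Expected payoff against C1: 6p + 4(1−p) = 2p + 4; against C2: 0p + 7(1−p) = −7p + 7.
Setting these equal: 2p + 4 = −7p + 7 ⇒ 9p = 3 ⇒ p = 1/3, and the value is (2)·(1/3) + 4 = 14/3.
For Player 2: with q = P(C1), equating T's and B's payoffs gives 6q = −3q + 7 ⇒ q = 7/9.

2/3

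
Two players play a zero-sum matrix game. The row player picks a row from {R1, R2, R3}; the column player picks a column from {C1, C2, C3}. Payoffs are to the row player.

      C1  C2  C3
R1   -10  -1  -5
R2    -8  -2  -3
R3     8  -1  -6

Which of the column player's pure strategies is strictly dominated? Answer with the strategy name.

C3 holds the row player's payoff strictly below C2 in every row: -5 < -1, -3 < -2, -6 < -1.
So C2 is strictly dominated for the column player.

C2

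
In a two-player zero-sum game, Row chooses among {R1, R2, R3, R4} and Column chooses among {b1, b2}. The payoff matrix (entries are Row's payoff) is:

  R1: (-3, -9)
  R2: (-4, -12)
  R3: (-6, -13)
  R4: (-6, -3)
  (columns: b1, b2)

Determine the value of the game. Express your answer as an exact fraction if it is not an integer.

-5

Row minima: R1 → -9, R2 → -12, R3 → -13, R4 → -6; maximin = -6.
Column maxima: b1 → -3, b2 → -3; minimax = -3.
-6 ≠ -3, so there is no saddle point; optimal play is mixed.
R2 is strictly dominated by R1, so Row never plays it.
R3 is strictly dominated by R1, so Row never plays it.
On the remaining 2×2 (R1, R4 vs b1, b2):
Let Row play R1 with probability p. Expected payoff against b1: (-3)p + (-6)(1−p) = 3p − 6; against b2: (-9)p + (-3)(1−p) = −6p − 3.
Setting these equal: 3p − 6 = −6p − 3 ⇒ 9p = 3 ⇒ p = 1/3, and the value is (3)·(1/3) − 6 = -5.
For Column: with q = P(b1), equating R1's and R4's payoffs gives 6q − 9 = −3q − 3 ⇒ q = 2/3.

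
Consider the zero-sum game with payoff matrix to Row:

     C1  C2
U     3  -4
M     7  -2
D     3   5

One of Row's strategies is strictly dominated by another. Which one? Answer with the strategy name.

U

M gives a strictly higher payoff than U against every column: 7 > 3, -2 > -4.
So U is strictly dominated and Row never plays it.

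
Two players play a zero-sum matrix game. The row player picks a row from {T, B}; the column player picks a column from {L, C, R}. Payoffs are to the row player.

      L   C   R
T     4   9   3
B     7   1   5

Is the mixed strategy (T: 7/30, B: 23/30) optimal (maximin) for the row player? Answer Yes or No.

No

Against L this mix gives (7/30)·4 + (23/30)·7 = 63/10.
Against C this mix gives (7/30)·9 + (23/30)·1 = 43/15.
Against R this mix gives (7/30)·3 + (23/30)·5 = 68/15.
The column player will play C, holding the row player to 43/15. Shifting weight toward the row that does better against C would raise this floor (the equalizing mix achieves 21/5 against both C and R), so the proposed strategy is not optimal.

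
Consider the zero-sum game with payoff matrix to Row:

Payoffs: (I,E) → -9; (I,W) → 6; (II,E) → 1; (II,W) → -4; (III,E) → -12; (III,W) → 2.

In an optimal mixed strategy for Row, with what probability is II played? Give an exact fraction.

Row minima: I → -9, II → -4, III → -12; maximin = -4.
Column maxima: E → 1, W → 6; minimax = 1.
-4 ≠ 1, so there is no saddle point; optimal play is mixed.
III is strictly dominated by I, so Row never plays it.
On the remaining 2×2 (I, II vs E, W):
Let Row play I with probability p. Expected payoff against E: (-9)p + 1(1−p) = −10p + 1; against W: 6p + (-4)(1−p) = 10p − 4.
Setting these equal: −10p + 1 = 10p − 4 ⇒ −20p = -5 ⇒ p = 1/4, and the value is (-10)·(1/4) + 1 = -3/2.
For Column: with q = P(E), equating I's and II's payoffs gives −15q + 6 = 5q − 4 ⇒ q = 1/2.

3/4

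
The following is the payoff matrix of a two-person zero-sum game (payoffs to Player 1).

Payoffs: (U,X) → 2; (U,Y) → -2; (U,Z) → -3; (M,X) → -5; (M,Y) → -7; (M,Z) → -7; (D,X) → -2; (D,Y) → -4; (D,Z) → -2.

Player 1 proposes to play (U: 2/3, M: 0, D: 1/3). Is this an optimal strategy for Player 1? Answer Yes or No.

Against X this mix gives (2/3)·2 + (1/3)·(-2) = 2/3.
Against Y this mix gives (2/3)·(-2) + (1/3)·(-4) = -8/3.
Against Z this mix gives (2/3)·(-3) + (1/3)·(-2) = -8/3.
All of Player 2's active replies (Y, Z) yield -8/3, and no column does worse for Player 1. The mix makes Player 2 indifferent and guarantees -8/3, so it is optimal.

Yes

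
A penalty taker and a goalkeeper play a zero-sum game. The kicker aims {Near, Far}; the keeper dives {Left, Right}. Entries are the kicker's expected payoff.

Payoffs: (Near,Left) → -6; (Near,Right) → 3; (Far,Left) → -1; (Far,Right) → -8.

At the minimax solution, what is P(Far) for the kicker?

Row minima: Near → -6, Far → -8; maximin = -6.
Column maxima: Left → -1, Right → 3; minimax = -1.
-6 ≠ -1, so there is no saddle point; optimal play is mixed.
Let the kicker play Near with probability p. Expected payoff against Left: (-6)p + (-1)(1−p) = −5p − 1; against Right: 3p + (-8)(1−p) = 11p − 8.
Setting these equal: −5p − 1 = 11p − 8 ⇒ −16p = -7 ⇒ p = 7/16, and the value is (-5)·(7/16) − 1 = -51/16.
For the keeper: with q = P(Left), equating Near's and Far's payoffs gives −9q + 3 = 7q − 8 ⇒ q = 11/16.

9/16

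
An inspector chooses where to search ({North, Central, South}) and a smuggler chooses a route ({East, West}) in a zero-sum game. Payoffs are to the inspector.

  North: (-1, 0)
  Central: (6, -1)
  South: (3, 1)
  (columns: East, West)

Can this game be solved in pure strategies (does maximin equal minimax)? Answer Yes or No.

Yes

Row minima: North → -1, Central → -1, South → 1; maximin = 1.
Column maxima: East → 6, West → 1; minimax = 1.
maximin = minimax = 1, so a saddle point exists.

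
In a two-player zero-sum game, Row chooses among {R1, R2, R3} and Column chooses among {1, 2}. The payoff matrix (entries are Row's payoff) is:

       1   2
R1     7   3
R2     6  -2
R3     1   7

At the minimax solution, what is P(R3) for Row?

2/5

Row minima: R1 → 3, R2 → -2, R3 → 1; maximin = 3.
Column maxima: 1 → 7, 2 → 7; minimax = 7.
3 ≠ 7, so there is no saddle point; optimal play is mixed.
R2 is strictly dominated by R1, so Row never plays it.
On the remaining 2×2 (R1, R3 vs 1, 2):
Let Row play R1 with probability p. Expected payoff against 1: 7p + 1(1−p) = 6p + 1; against 2: 3p + 7(1−p) = −4p + 7.
Setting these equal: 6p + 1 = −4p + 7 ⇒ 10p = 6 ⇒ p = 3/5, and the value is (6)·(3/5) + 1 = 23/5.
For Column: with q = P(1), equating R1's and R3's payoffs gives 4q + 3 = −6q + 7 ⇒ q = 2/5.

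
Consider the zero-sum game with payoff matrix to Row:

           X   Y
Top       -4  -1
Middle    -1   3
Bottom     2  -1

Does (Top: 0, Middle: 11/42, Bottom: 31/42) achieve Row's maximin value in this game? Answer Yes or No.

Against X this mix gives (11/42)·(-1) + (31/42)·2 = 17/14.
Against Y this mix gives (11/42)·3 + (31/42)·(-1) = 1/21.
Column will play Y, holding Row to 1/21. Shifting weight toward the row that does better against Y would raise this floor (the equalizing mix achieves 5/7 against both Y and X), so the proposed strategy is not optimal.

No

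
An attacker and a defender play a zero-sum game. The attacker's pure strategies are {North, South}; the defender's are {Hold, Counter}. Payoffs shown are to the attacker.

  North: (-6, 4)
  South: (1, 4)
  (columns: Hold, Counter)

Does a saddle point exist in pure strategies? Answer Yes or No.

Yes

Row minima: North → -6, South → 1; maximin = 1.
Column maxima: Hold → 1, Counter → 4; minimax = 1.
maximin = minimax = 1, so a saddle point exists.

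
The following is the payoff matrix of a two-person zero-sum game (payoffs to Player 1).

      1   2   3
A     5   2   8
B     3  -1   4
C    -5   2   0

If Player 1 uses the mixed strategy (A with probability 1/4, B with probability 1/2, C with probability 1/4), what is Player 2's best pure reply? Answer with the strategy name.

2

If Player 2 plays 1, Player 1's expected payoff is (1/4)·5 + (1/2)·3 + (1/4)·(-5) = 3/2.
If Player 2 plays 2, Player 1's expected payoff is (1/4)·2 + (1/2)·(-1) + (1/4)·2 = 1/2.
If Player 2 plays 3, Player 1's expected payoff is (1/4)·8 + (1/2)·4 + (1/4)·0 = 4.
Player 2 minimizes Player 1's payoff; the smallest is 1/2, so the best response is 2.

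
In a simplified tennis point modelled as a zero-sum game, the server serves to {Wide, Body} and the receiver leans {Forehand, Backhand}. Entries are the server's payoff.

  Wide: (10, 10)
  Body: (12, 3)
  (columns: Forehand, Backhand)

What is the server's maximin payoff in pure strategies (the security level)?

10

Row minima: Wide → 10, Body → 3.
The best of these is 10.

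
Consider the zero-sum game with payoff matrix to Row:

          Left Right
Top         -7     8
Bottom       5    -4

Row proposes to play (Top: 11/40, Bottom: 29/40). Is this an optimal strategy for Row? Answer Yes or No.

No

Against Left this mix gives (11/40)·(-7) + (29/40)·5 = 17/10.
Against Right this mix gives (11/40)·8 + (29/40)·(-4) = -7/10.
Column will play Right, holding Row to -7/10. Shifting weight toward the row that does better against Right would raise this floor (the equalizing mix achieves 1/2 against both Right and Left), so the proposed strategy is not optimal.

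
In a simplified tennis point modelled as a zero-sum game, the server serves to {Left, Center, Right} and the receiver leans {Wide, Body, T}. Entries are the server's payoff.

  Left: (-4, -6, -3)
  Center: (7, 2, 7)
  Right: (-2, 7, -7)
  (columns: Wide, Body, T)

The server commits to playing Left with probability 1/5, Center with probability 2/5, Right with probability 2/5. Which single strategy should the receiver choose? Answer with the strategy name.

T

If the receiver plays Wide, the server's expected payoff is (1/5)·(-4) + (2/5)·7 + (2/5)·(-2) = 6/5.
If the receiver plays Body, the server's expected payoff is (1/5)·(-6) + (2/5)·2 + (2/5)·7 = 12/5.
If the receiver plays T, the server's expected payoff is (1/5)·(-3) + (2/5)·7 + (2/5)·(-7) = -3/5.
The receiver minimizes the server's payoff; the smallest is -3/5, so the best response is T.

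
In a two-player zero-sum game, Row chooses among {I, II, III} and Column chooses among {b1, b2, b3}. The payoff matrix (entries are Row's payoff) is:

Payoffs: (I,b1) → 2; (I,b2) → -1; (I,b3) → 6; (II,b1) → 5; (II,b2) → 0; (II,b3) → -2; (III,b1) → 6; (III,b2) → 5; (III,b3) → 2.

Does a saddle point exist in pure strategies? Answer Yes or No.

Row minima: I → -1, II → -2, III → 2; maximin = 2.
Column maxima: b1 → 6, b2 → 5, b3 → 6; minimax = 5.
2 ≠ 5, so no pure-strategy equilibrium exists.

No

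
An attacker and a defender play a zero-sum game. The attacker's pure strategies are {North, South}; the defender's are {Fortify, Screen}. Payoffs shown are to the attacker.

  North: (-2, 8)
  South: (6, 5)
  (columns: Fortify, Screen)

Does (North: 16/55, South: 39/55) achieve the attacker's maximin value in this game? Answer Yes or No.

Against Fortify this mix gives (16/55)·(-2) + (39/55)·6 = 202/55.
Against Screen this mix gives (16/55)·8 + (39/55)·5 = 323/55.
The defender will play Fortify, holding the attacker to 202/55. Shifting weight toward the row that does better against Fortify would raise this floor (the equalizing mix achieves 58/11 against both Fortify and Screen), so the proposed strategy is not optimal.

No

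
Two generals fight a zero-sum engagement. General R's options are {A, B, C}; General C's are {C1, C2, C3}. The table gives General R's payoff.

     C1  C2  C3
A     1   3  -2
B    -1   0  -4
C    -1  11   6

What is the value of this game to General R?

2/5

Row minima: A → -2, B → -4, C → -1; maximin = -1.
Column maxima: C1 → 1, C2 → 11, C3 → 6; minimax = 1.
-1 ≠ 1, so there is no saddle point; optimal play is mixed.
B is strictly dominated by A, so General R never plays it.
C2 is strictly dominated by C1 (it gives General R strictly more in every row), so General C never plays it.
On the remaining 2×2 (A, C vs C1, C3):
Let General R play A with probability p. Expected payoff against C1: 1p + (-1)(1−p) = 2p − 1; against C3: (-2)p + 6(1−p) = −8p + 6.
Setting these equal: 2p − 1 = −8p + 6 ⇒ 10p = 7 ⇒ p = 7/10, and the value is (2)·(7/10) − 1 = 2/5.
For General C: with q = P(C1), equating A's and C's payoffs gives 3q − 2 = −7q + 6 ⇒ q = 4/5.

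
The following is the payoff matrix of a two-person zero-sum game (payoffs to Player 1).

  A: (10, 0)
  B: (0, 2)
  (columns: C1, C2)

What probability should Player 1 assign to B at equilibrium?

5/6

Row minima: A → 0, B → 0; maximin = 0.
Column maxima: C1 → 10, C2 → 2; minimax = 2.
0 ≠ 2, so there is no saddle point; optimal play is mixed.
Let Player 1 play A with probability p. Expected payoff against C1: 10p + 0(1−p) = 10p; against C2: 0p + 2(1−p) = −2p + 2.
Setting these equal: 10p = −2p + 2 ⇒ 12p = 2 ⇒ p = 1/6, and the value is (10)·(1/6) = 5/3.
For Player 2: with q = P(C1), equating A's and B's payoffs gives 10q = −2q + 2 ⇒ q = 1/6.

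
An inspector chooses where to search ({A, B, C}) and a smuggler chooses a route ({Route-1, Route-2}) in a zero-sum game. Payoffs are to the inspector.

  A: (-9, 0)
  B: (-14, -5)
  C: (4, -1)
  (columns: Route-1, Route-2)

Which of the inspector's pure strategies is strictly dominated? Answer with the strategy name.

B

A gives a strictly higher payoff than B against every column: -9 > -14, 0 > -5.
So B is strictly dominated and the inspector never plays it.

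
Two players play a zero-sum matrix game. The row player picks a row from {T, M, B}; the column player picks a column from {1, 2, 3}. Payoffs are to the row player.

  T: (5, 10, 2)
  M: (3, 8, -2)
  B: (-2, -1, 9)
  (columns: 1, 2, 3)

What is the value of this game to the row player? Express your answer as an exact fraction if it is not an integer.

Row minima: T → 2, M → -2, B → -2; maximin = 2.
Column maxima: 1 → 5, 2 → 10, 3 → 9; minimax = 5.
2 ≠ 5, so there is no saddle point; optimal play is mixed.
M is strictly dominated by T, so the row player never plays it.
2 is strictly dominated by 1 (it gives the row player strictly more in every row), so the column player never plays it.
On the remaining 2×2 (T, B vs 1, 3):
Let the row player play T with probability p. Expected payoff against 1: 5p + (-2)(1−p) = 7p − 2; against 3: 2p + 9(1−p) = −7p + 9.
Setting these equal: 7p − 2 = −7p + 9 ⇒ 14p = 11 ⇒ p = 11/14, and the value is (7)·(11/14) − 2 = 7/2.
For the column player: with q = P(1), equating T's and B's payoffs gives 3q + 2 = −11q + 9 ⇒ q = 1/2.

7/2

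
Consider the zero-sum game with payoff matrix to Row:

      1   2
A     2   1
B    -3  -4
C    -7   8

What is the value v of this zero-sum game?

23/16

Row minima: A → 1, B → -4, C → -7; maximin = 1.
Column maxima: 1 → 2, 2 → 8; minimax = 2.
1 ≠ 2, so there is no saddle point; optimal play is mixed.
B is strictly dominated by A, so Row never plays it.
On the remaining 2×2 (A, C vs 1, 2):
Let Row play A with probability p. Expected payoff against 1: 2p + (-7)(1−p) = 9p − 7; against 2: 1p + 8(1−p) = −7p + 8.
Setting these equal: 9p − 7 = −7p + 8 ⇒ 16p = 15 ⇒ p = 15/16, and the value is (9)·(15/16) − 7 = 23/16.
For Column: with q = P(1), equating A's and C's payoffs gives q + 1 = −15q + 8 ⇒ q = 7/16.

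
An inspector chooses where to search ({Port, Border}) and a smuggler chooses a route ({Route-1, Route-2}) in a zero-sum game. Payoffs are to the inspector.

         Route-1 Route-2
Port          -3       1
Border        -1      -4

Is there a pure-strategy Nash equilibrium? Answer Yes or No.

No

Row minima: Port → -3, Border → -4; maximin = -3.
Column maxima: Route-1 → -1, Route-2 → 1; minimax = -1.
-3 ≠ -1, so no pure-strategy equilibrium exists.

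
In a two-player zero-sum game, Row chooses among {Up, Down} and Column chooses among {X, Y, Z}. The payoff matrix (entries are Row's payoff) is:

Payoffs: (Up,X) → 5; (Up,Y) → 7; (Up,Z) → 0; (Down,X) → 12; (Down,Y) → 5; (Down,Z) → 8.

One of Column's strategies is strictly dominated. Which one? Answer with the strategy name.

Z holds Row's payoff strictly below X in every row: 0 < 5, 8 < 12.
So X is strictly dominated for Column.

X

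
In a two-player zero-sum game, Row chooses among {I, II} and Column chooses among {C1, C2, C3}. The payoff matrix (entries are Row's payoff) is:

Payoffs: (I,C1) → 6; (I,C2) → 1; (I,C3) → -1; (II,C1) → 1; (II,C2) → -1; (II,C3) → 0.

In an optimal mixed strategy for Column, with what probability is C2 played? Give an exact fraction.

1/3

Row minima: I → -1, II → -1; maximin = -1.
Column maxima: C1 → 6, C2 → 1, C3 → 0; minimax = 0.
-1 ≠ 0, so there is no saddle point; optimal play is mixed.
C1 is strictly dominated by C2 (it gives Row strictly more in every row), so Column never plays it.
On the remaining 2×2 (I, II vs C2, C3):
Let Row play I with probability p. Expected payoff against C2: 1p + (-1)(1−p) = 2p − 1; against C3: (-1)p + 0(1−p) = −p.
Setting these equal: 2p − 1 = −p ⇒ 3p = 1 ⇒ p = 1/3, and the value is (2)·(1/3) − 1 = -1/3.
For Column: with q = P(C2), equating I's and II's payoffs gives 2q − 1 = −q ⇒ q = 1/3.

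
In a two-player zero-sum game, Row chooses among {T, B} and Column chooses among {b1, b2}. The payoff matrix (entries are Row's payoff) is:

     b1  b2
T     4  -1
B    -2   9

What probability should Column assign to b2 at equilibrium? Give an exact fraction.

Row minima: T → -1, B → -2; maximin = -1.
Column maxima: b1 → 4, b2 → 9; minimax = 4.
-1 ≠ 4, so there is no saddle point; optimal play is mixed.
Let Row play T with probability p. Expected payoff against b1: 4p + (-2)(1−p) = 6p − 2; against b2: (-1)p + 9(1−p) = −10p + 9.
Setting these equal: 6p − 2 = −10p + 9 ⇒ 16p = 11 ⇒ p = 11/16, and the value is (6)·(11/16) − 2 = 17/8.
For Column: with q = P(b1), equating T's and B's payoffs gives 5q − 1 = −11q + 9 ⇒ q = 5/8.

3/8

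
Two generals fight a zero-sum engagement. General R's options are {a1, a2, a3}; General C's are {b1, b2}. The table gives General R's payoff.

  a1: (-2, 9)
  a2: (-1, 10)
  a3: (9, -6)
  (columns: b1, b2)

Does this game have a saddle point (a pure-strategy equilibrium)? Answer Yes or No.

No

Row minima: a1 → -2, a2 → -1, a3 → -6; maximin = -1.
Column maxima: b1 → 9, b2 → 10; minimax = 9.
-1 ≠ 9, so no pure-strategy equilibrium exists.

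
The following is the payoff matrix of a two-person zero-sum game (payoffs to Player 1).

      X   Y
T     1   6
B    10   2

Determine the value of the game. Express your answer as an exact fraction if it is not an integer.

58/13

Row minima: T → 1, B → 2; maximin = 2.
Column maxima: X → 10, Y → 6; minimax = 6.
2 ≠ 6, so there is no saddle point; optimal play is mixed.
Let Player 1 play T with probability p. Expected payoff against X: 1p + 10(1−p) = −9p + 10; against Y: 6p + 2(1−p) = 4p + 2.
Setting these equal: −9p + 10 = 4p + 2 ⇒ −13p = -8 ⇒ p = 8/13, and the value is (-9)·(8/13) + 10 = 58/13.
For Player 2: with q = P(X), equating T's and B's payoffs gives −5q + 6 = 8q + 2 ⇒ q = 4/13.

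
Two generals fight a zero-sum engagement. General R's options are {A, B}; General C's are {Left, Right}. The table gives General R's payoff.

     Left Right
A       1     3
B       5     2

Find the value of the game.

13/5

Row minima: A → 1, B → 2; maximin = 2.
Column maxima: Left → 5, Right → 3; minimax = 3.
2 ≠ 3, so there is no saddle point; optimal play is mixed.
Let General R play A with probability p. Expected payoff against Left: 1p + 5(1−p) = −4p + 5; against Right: 3p + 2(1−p) = p + 2.
Setting these equal: −4p + 5 = p + 2 ⇒ −5p = -3 ⇒ p = 3/5, and the value is (-4)·(3/5) + 5 = 13/5.
For General C: with q = P(Left), equating A's and B's payoffs gives −2q + 3 = 3q + 2 ⇒ q = 1/5.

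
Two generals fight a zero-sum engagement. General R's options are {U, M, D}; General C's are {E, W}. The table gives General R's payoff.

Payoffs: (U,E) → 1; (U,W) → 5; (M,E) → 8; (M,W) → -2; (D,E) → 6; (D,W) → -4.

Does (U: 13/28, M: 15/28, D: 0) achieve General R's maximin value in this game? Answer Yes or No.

No

Against E this mix gives (13/28)·1 + (15/28)·8 = 19/4.
Against W this mix gives (13/28)·5 + (15/28)·(-2) = 5/4.
General C will play W, holding General R to 5/4. Shifting weight toward the row that does better against W would raise this floor (the equalizing mix achieves 3 against both W and E), so the proposed strategy is not optimal.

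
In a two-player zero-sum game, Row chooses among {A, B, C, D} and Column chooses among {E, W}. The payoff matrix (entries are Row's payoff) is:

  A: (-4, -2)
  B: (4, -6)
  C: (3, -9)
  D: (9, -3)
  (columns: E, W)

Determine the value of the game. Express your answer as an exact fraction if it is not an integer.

-15/7

Row minima: A → -4, B → -6, C → -9, D → -3; maximin = -3.
Column maxima: E → 9, W → -2; minimax = -2.
-3 ≠ -2, so there is no saddle point; optimal play is mixed.
B is strictly dominated by D, so Row never plays it.
C is strictly dominated by D, so Row never plays it.
On the remaining 2×2 (A, D vs E, W):
Let Row play A with probability p. Expected payoff against E: (-4)p + 9(1−p) = −13p + 9; against W: (-2)p + (-3)(1−p) = p − 3.
Setting these equal: −13p + 9 = p − 3 ⇒ −14p = -12 ⇒ p = 6/7, and the value is (-13)·(6/7) + 9 = -15/7.
For Column: with q = P(E), equating A's and D's payoffs gives −2q − 2 = 12q − 3 ⇒ q = 1/14.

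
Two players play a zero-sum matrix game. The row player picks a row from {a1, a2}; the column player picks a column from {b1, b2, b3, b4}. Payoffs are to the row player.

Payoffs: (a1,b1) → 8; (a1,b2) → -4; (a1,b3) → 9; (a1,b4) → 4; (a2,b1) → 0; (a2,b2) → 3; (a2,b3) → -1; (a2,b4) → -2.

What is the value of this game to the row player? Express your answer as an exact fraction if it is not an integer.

4/13

Row minima: a1 → -4, a2 → -2; maximin = -2.
Column maxima: b1 → 8, b2 → 3, b3 → 9, b4 → 4; minimax = 3.
-2 ≠ 3, so there is no saddle point; optimal play is mixed.
b1 is strictly dominated by b4 (it gives the row player strictly more in every row), so the column player never plays it.
b3 is strictly dominated by b4 (it gives the row player strictly more in every row), so the column player never plays it.
On the remaining 2×2 (a1, a2 vs b2, b4):
Let the row player play a1 with probability p. Expected payoff against b2: (-4)p + 3(1−p) = −7p + 3; against b4: 4p + (-2)(1−p) = 6p − 2.
Setting these equal: −7p + 3 = 6p − 2 ⇒ −13p = -5 ⇒ p = 5/13, and the value is (-7)·(5/13) + 3 = 4/13.
For the column player: with q = P(b2), equating a1's and a2's payoffs gives −8q + 4 = 5q − 2 ⇒ q = 6/13.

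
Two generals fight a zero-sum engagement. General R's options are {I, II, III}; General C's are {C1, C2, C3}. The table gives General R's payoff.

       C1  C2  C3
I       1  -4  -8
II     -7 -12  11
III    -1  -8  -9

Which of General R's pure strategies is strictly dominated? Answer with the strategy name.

I gives a strictly higher payoff than III against every column: 1 > -1, -4 > -8, -8 > -9.
So III is strictly dominated and General R never plays it.

III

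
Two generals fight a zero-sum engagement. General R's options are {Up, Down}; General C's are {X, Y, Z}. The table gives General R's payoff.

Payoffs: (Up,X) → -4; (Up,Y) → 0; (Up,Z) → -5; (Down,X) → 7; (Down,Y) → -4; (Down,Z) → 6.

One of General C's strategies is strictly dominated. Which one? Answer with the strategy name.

X

Z holds General R's payoff strictly below X in every row: -5 < -4, 6 < 7.
So X is strictly dominated for General C.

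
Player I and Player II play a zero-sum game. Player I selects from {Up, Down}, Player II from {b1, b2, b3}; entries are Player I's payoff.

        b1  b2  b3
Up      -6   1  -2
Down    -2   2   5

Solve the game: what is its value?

-2

Row minima: Up → -6, Down → -2; maximin = -2.
Column maxima: b1 → -2, b2 → 2, b3 → 5; minimax = -2.
Since maximin = minimax = -2, there is a saddle point and the value is -2.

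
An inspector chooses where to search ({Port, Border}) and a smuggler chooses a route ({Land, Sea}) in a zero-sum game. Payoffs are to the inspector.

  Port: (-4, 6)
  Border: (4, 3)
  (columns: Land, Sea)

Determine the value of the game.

Row minima: Port → -4, Border → 3; maximin = 3.
Column maxima: Land → 4, Sea → 6; minimax = 4.
3 ≠ 4, so there is no saddle point; optimal play is mixed.
Let the inspector play Port with probability p. Expected payoff against Land: (-4)p + 4(1−p) = −8p + 4; against Sea: 6p + 3(1−p) = 3p + 3.
Setting these equal: −8p + 4 = 3p + 3 ⇒ −11p = -1 ⇒ p = 1/11, and the value is (-8)·(1/11) + 4 = 36/11.
For the smuggler: with q = P(Land), equating Port's and Border's payoffs gives −10q + 6 = q + 3 ⇒ q = 3/11.

36/11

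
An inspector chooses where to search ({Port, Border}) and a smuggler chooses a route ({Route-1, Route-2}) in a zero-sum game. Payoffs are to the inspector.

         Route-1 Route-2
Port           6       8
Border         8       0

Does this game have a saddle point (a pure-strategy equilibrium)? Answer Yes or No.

Row minima: Port → 6, Border → 0; maximin = 6.
Column maxima: Route-1 → 8, Route-2 → 8; minimax = 8.
6 ≠ 8, so no pure-strategy equilibrium exists.

No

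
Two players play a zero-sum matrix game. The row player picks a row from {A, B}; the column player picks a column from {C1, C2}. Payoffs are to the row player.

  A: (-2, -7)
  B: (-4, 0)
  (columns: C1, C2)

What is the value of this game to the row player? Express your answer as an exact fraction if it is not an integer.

Row minima: A → -7, B → -4; maximin = -4.
Column maxima: C1 → -2, C2 → 0; minimax = -2.
-4 ≠ -2, so there is no saddle point; optimal play is mixed.
Let the row player play A with probability p. Expected payoff against C1: (-2)p + (-4)(1−p) = 2p − 4; against C2: (-7)p + 0(1−p) = −7p.
Setting these equal: 2p − 4 = −7p ⇒ 9p = 4 ⇒ p = 4/9, and the value is (2)·(4/9) − 4 = -28/9.
For the column player: with q = P(C1), equating A's and B's payoffs gives 5q − 7 = −4q ⇒ q = 7/9.

-28/9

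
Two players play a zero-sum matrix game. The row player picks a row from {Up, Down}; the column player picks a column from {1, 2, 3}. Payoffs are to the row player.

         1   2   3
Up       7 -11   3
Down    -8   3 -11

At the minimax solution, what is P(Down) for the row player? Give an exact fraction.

1/2

Row minima: Up → -11, Down → -11; maximin = -11.
Column maxima: 1 → 7, 2 → 3, 3 → 3; minimax = 3.
-11 ≠ 3, so there is no saddle point; optimal play is mixed.
1 is strictly dominated by 3 (it gives the row player strictly more in every row), so the column player never plays it.
On the remaining 2×2 (Up, Down vs 2, 3):
Let the row player play Up with probability p. Expected payoff against 2: (-11)p + 3(1−p) = −14p + 3; against 3: 3p + (-11)(1−p) = 14p − 11.
Setting these equal: −14p + 3 = 14p − 11 ⇒ −28p = -14 ⇒ p = 1/2, and the value is (-14)·(1/2) + 3 = -4.
For the column player: with q = P(2), equating Up's and Down's payoffs gives −14q + 3 = 14q − 11 ⇒ q = 1/2.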